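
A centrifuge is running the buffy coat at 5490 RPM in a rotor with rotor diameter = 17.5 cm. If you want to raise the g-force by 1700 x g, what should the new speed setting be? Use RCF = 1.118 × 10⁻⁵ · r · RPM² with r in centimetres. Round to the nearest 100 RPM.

r = 17.5 / 2 = 8.75 cm
Current RCF = 1.118 × 10⁻⁵ × 8.75 × (5490)² = 1.118 × 10⁻⁵ × 8.75 × 30,140,100 ≈ 2,948.5 × g
Target RCF = 2,948.5 + 1,700 = 4,648.5 × g
N² = 4,648.5 / (9.7825 × 10⁻⁵) = 47,518,528
N ≈ √47,518,528 ≈ 6,893.4

6900 RPM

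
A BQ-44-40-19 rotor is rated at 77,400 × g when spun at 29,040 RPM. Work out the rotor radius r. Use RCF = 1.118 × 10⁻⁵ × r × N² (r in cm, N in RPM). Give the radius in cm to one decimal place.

77400 = 1.118 × 10⁻⁵ × r × (29040)²
r = 77400 / (1.118 × 10⁻⁵ × 843,321,600) = 77400 / 9428.335 ≈ 8.209 cm

r ≈ 8.2 cm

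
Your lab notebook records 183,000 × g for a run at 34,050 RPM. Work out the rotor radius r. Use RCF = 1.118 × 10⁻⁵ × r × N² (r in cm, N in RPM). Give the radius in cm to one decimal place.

≈ 14.1 cm

183000 = 1.118 × 10⁻⁵ × r × (34050)²
r = 183000 / (1.118 × 10⁻⁵ × 1,159,402,500) = 183000 / 12962.12 ≈ 14.118 cm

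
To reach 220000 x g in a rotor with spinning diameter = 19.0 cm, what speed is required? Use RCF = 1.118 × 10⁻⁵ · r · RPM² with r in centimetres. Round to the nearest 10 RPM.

45510 RPM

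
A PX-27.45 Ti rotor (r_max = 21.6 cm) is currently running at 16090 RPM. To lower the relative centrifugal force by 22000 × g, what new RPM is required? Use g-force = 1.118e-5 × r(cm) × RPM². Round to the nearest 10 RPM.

N₂ ≈ 12950 RPM

Current RCF = 1.118 × 10⁻⁵ × 21.6 × (16090)² = 1.118 × 10⁻⁵ × 21.6 × 258,888,100 ≈ 62,518.4 × g
Target RCF = 62,518.4 − 22,000 = 40,518.4 × g
N² = 40,518.4 / (24.1488 × 10⁻⁵) = 167,786,391
N ≈ √167,786,391 ≈ 12,953.2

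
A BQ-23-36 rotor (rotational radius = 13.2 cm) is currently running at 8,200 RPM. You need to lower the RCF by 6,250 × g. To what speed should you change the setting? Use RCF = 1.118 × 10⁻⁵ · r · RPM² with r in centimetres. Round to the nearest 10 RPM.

Current RCF = 1.118 × 10⁻⁵ × 13.2 × (8200)² = 1.118 × 10⁻⁵ × 13.2 × 67,240,000 ≈ 9,923 × g
Target RCF = 9,923 − 6,250 = 3,673 × g
N² = 3,673 / (14.7576 × 10⁻⁵) = 24,888,871
N ≈ √24,888,871 ≈ 4,988.9

≈ 4990 RPM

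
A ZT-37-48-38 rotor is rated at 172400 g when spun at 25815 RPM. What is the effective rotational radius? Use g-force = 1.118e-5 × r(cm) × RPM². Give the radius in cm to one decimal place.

172400 = 1.118 × 10⁻⁵ × r × (25815)²
r = 172400 / (1.118 × 10⁻⁵ × 666,414,225) = 172400 / 7450.511 ≈ 23.139 cm

23.1 cm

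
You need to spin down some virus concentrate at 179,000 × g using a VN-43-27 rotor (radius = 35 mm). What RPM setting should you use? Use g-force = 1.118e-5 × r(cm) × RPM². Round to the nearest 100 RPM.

r = 35 mm = 3.5 cm
179,000 = 1.118 × 10⁻⁵ × 3.5 × N²
N² = 179,000 / (3.913 × 10⁻⁵) = 4,574,495,272
N ≈ √4,574,495,272 ≈ 67,635.0

N ≈ 67600 RPM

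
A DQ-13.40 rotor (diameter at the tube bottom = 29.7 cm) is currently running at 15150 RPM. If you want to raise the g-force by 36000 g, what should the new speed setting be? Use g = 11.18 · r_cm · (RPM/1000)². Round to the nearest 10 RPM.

r = 29.7 / 2 = 14.85 cm
Current RCF = 11.18 × 14.85 × (15.15)² = 11.18 × 14.85 × 229.5225 ≈ 38,106 × g
Target RCF = 38,106 + 36,000 = 74,106 × g
(N/1000)² = 74,106 / 166.023 = 446.3598
N = 1000 × √446.3598 ≈ 21,127.2

≈ 21130 RPM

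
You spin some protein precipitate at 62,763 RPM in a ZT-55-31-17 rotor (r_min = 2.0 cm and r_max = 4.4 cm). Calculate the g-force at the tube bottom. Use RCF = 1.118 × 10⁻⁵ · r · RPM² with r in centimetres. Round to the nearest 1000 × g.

≈ 194000 × g

Use r_max = 4.4 cm.
RCF = 1.118 × 10⁻⁵ × 4.4 × (62763)² = 1.118 × 10⁻⁵ × 4.4 × 3,939,194,169 ≈ 193,776.8 × g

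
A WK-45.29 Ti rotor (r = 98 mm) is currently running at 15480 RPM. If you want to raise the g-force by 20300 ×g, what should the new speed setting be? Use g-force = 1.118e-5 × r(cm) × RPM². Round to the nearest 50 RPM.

20600 RPM

r = 98 mm = 9.8 cm
Current RCF = 1.118 × 10⁻⁵ × 9.8 × (15480)² = 1.118 × 10⁻⁵ × 9.8 × 239,630,400 ≈ 26,254.9 × g
Target RCF = 26,254.9 + 20,300 = 46,554.9 × g
N² = 46,554.9 / (10.9564 × 10⁻⁵) = 424,910,555
N ≈ √424,910,555 ≈ 20,613.4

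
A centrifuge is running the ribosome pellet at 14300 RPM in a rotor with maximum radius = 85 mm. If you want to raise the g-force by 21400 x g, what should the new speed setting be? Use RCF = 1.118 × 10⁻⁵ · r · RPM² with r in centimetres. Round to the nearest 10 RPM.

≈ 20730 RPM

r = 85 mm = 8.5 cm
Current RCF = 1.118 × 10⁻⁵ × 8.5 × (14300)² = 1.118 × 10⁻⁵ × 8.5 × 204,490,000 ≈ 19,432.7 × g
Target RCF = 19,432.7 + 21,400 = 40,832.7 × g
N² = 40,832.7 / (9.503 × 10⁻⁵) = 429,682,206
N ≈ √429,682,206 ≈ 20,728.8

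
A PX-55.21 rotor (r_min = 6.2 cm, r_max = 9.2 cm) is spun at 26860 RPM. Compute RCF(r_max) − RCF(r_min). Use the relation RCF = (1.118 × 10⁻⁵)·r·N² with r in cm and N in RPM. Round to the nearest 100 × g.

ΔRCF = 1.118 × 10⁻⁵ × (r_max − r_min) × N² = 1.118 × 10⁻⁵ × 3.0 × 721,459,600 ≈ 24,197.8

24200 g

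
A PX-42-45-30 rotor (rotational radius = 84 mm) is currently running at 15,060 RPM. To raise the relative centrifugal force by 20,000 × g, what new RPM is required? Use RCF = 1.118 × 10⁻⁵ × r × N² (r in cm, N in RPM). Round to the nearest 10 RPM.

N₂ ≈ 20970 RPM

r = 84 mm = 8.4 cm
Current RCF = 1.118 × 10⁻⁵ × 8.4 × (15060)² = 1.118 × 10⁻⁵ × 8.4 × 226,803,600 ≈ 21,299.6 × g
Target RCF = 21,299.6 + 20,000 = 41,299.6 × g
N² = 41,299.6 / (9.3912 × 10⁻⁵) = 439,769,146
N ≈ √439,769,146 ≈ 20,970.7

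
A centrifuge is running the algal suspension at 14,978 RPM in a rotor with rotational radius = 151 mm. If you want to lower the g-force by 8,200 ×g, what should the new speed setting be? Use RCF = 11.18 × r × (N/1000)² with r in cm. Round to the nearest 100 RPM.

13300 RPM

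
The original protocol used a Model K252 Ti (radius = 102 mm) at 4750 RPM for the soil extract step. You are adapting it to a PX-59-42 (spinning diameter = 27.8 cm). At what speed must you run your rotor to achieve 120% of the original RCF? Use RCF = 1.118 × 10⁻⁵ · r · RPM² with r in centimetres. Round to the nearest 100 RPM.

4500 RPM

Original rotor: r = 102 mm = 10.2 cm
RCF_original = 1.118 × 10⁻⁵ × 10.2 × (4750)² = 1.118 × 10⁻⁵ × 10.2 × 22,562,500 ≈ 2,572.9 × g
Target RCF = 1.2 × 2,572.9 ≈ 3,087.5 × g
Your rotor: r = 27.8 / 2 = 13.9 cm
3,087.5 = 1.118 × 10⁻⁵ × 13.9 × N²
N² = 3,087.5 / (15.5402 × 10⁻⁵) = 19,867,827
N ≈ √19,867,827 ≈ 4,457.3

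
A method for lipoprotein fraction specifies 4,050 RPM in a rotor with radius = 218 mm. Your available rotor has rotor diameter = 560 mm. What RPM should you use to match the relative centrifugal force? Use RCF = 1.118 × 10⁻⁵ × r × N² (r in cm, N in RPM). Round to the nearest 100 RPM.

Original rotor: r = 218 mm = 21.8 cm
RCF = 1.118 × 10⁻⁵ × r × N²
RCF_original = 1.118 × 10⁻⁵ × 21.8 × (4050)² = 1.118 × 10⁻⁵ × 21.8 × 16,402,500 ≈ 3,997.7 × g
Your rotor: r = 560 mm / 2 = 280 mm = 28 cm
3,997.7 = 1.118 × 10⁻⁵ × 28 × N²
N² = 3,997.7 / (31.304 × 10⁻⁵) = 12,770,572
N ≈ √12,770,572 ≈ 3,573.6

3600 RPM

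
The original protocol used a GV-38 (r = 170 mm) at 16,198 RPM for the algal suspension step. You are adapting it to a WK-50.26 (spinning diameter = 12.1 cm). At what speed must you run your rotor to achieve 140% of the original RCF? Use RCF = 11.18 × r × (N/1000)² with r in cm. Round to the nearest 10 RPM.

32130 RPM

Original rotor: r = 170 mm = 17.0 cm
RCF = 11.18 × r × (N/1000)²
RCF_original = 11.18 × 17 × (16.198)² = 11.18 × 17 × 262.375204 ≈ 49,867 × g
Target RCF = 1.4 × 49,867 ≈ 69,813.8 × g
Your rotor: r = 12.1 / 2 = 6.05 cm
69,813.8 = 11.18 × 6.05 × (N/1000)²
(N/1000)² = 69,813.8 / 67.639 = 1032.153
N = 1000 × √1032.153 ≈ 32,127.1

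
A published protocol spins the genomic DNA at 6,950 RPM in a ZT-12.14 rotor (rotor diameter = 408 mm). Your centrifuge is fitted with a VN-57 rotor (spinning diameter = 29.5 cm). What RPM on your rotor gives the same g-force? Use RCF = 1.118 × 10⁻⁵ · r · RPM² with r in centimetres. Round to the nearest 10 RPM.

8170 RPM

Original rotor: r = 408 mm / 2 = 204 mm = 20.4 cm
RCF = 1.118 × 10⁻⁵ × r × N²
RCF_original = 1.118 × 10⁻⁵ × 20.4 × (6950)² = 1.118 × 10⁻⁵ × 20.4 × 48,302,500 ≈ 11,016.4 × g
Your rotor: r = 29.5 / 2 = 14.75 cm
11,016.4 = 1.118 × 10⁻⁵ × 14.75 × N²
N² = 11,016.4 / (16.4905 × 10⁻⁵) = 66,804,524
N ≈ √66,804,524 ≈ 8,173.4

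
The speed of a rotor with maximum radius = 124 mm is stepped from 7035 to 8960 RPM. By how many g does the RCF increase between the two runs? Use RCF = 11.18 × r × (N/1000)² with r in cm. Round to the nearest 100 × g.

r = 124 mm = 12.4 cm
RCF₁ = 11.18 × 12.4 × (7.035)² = 11.18 × 12.4 × 49.491225 ≈ 6,861.1 × g
RCF₂ = 11.18 × 12.4 × (8.96)² = 11.18 × 12.4 × 80.2816 ≈ 11,129.6 × g
Increase = 11,129.6 − 6,861.1 = 4,268.5

≈ 4300 g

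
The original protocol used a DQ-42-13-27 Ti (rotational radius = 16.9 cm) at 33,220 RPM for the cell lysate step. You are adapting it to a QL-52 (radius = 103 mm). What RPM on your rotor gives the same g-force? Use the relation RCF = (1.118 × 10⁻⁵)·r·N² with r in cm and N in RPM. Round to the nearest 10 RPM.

42550 RPM

RCF_original = 1.118 × 10⁻⁵ × 16.9 × (33220)² = 1.118 × 10⁻⁵ × 16.9 × 1,103,568,400 ≈ 208,510.4 × g
Your rotor: r = 103 mm = 10.3 cm
208,510.4 = 1.118 × 10⁻⁵ × 10.3 × N²
N² = 208,510.4 / (11.5154 × 10⁻⁵) = 1,810,709,137
N ≈ √1,810,709,137 ≈ 42,552.4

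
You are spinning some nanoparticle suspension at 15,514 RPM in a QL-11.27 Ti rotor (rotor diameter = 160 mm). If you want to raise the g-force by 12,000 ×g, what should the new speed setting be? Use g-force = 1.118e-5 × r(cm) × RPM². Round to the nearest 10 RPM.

19360 RPM

r = 160 mm / 2 = 80 mm = 8 cm
Current RCF = 1.118 × 10⁻⁵ × 8 × (15514)² = 1.118 × 10⁻⁵ × 8 × 240,684,196 ≈ 21,526.8 × g
Target RCF = 21,526.8 + 12,000 = 33,526.8 × g
N² = 33,526.8 / (8.944 × 10⁻⁵) = 374,852,415
N ≈ √374,852,415 ≈ 19,361.1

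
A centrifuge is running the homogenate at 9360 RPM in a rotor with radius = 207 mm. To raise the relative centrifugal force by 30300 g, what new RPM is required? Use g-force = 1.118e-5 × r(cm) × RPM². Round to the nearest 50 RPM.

r = 207 mm = 20.7 cm
Current RCF = 1.118 × 10⁻⁵ × 20.7 × (9360)² = 1.118 × 10⁻⁵ × 20.7 × 87,609,600 ≈ 20,275.1 × g
Target RCF = 20,275.1 + 30,300 = 50,575.1 × g
N² = 50,575.1 / (23.1426 × 10⁻⁵) = 218,536,811
N ≈ √218,536,811 ≈ 14,783.0

≈ 14800 RPM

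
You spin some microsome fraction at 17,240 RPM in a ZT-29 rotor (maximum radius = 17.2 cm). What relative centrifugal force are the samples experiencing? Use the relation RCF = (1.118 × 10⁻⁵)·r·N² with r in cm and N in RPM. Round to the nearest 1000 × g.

57000 x g

RCF = 1.118 × 10⁻⁵ × r × N²
RCF = 1.118 × 10⁻⁵ × 17.2 × (17240)² = 1.118 × 10⁻⁵ × 17.2 × 297,217,600 ≈ 57,153.8 × g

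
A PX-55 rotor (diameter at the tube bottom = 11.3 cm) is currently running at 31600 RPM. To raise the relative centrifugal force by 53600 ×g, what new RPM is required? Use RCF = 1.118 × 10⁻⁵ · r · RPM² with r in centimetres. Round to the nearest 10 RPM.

r = 11.3 / 2 = 5.65 cm
Current RCF = 1.118 × 10⁻⁵ × 5.65 × (31600)² = 1.118 × 10⁻⁵ × 5.65 × 998,560,000 ≈ 63,076 × g
Target RCF = 63,076 + 53,600 = 116,676 × g
N² = 116,676 / (6.3167 × 10⁻⁵) = 1,847,103,709
N ≈ √1,847,103,709 ≈ 42,977.9

N₂ ≈ 42980 RPM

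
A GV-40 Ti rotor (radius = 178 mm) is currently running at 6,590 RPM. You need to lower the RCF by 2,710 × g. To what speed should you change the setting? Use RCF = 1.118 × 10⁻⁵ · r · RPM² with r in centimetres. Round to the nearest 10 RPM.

N₂ ≈ 5460 RPM

r = 178 mm = 17.8 cm
Current RCF = 1.118 × 10⁻⁵ × 17.8 × (6590)² = 1.118 × 10⁻⁵ × 17.8 × 43,428,100 ≈ 8,642.4 × g
Target RCF = 8,642.4 − 2,710 = 5,932.4 × g
N² = 5,932.4 / (19.9004 × 10⁻⁵) = 29,810,456
N ≈ √29,810,456 ≈ 5,459.9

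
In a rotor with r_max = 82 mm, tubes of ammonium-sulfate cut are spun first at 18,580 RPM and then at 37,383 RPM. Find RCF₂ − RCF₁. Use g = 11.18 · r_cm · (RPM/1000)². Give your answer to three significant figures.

≈ 96500 g

r = 82 mm = 8.2 cm
RCF₁ = 11.18 × 8.2 × (18.58)² = 11.18 × 8.2 × 345.2164 ≈ 31,648.1 × g
RCF₂ = 11.18 × 8.2 × (37.383)² = 11.18 × 8.2 × 1,397.488689 ≈ 128,116.2 × g
Increase = 128,116.2 − 31,648.1 = 96,468.1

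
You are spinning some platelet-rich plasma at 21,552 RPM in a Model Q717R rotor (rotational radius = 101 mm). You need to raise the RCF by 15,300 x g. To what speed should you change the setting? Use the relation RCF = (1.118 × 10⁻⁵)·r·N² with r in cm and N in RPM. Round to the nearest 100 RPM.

r = 101 mm = 10.1 cm
Current RCF = 1.118 × 10⁻⁵ × 10.1 × (21552)² = 1.118 × 10⁻⁵ × 10.1 × 464,488,704 ≈ 52,449.1 × g
Target RCF = 52,449.1 + 15,300 = 67,749.1 × g
N² = 67,749.1 / (11.2918 × 10⁻⁵) = 599,984,945
N ≈ √599,984,945 ≈ 24,494.6

24500 RPM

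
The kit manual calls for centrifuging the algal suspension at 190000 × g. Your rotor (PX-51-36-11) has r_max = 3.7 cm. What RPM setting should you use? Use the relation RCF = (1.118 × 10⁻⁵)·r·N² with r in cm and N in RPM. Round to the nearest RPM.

RCF = 1.118 × 10⁻⁵ × r × N²
190,000 = 1.118 × 10⁻⁵ × 3.7 × N²
N² = 190,000 / (4.1366 × 10⁻⁵) = 4,593,144,128
N ≈ √4,593,144,128 ≈ 67,772.7

N ≈ 67773 RPM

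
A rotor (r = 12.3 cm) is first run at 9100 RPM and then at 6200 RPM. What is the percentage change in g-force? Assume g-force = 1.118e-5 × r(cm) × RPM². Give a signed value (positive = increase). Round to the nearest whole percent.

RCF ∝ N², so the ratio is (6200/9100)² = (0.681319)² = 0.4642.
Change = 0.4642 − 1 = -0.5358 → -53.6%.

-54%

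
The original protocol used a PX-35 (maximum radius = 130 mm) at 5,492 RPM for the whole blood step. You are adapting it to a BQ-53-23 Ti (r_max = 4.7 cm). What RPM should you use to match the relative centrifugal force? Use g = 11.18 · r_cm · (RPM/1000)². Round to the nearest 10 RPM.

≈ 9130 RPM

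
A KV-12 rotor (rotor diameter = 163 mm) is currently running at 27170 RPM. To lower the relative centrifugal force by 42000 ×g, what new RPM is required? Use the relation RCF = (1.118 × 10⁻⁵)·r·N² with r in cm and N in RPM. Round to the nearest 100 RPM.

N₂ ≈ 16700 RPM

r = 163 mm / 2 = 81.5 mm = 8.15 cm
Current RCF = 1.118 × 10⁻⁵ × 8.15 × (27170)² = 1.118 × 10⁻⁵ × 8.15 × 738,208,900 ≈ 67,263.4 × g
Target RCF = 67,263.4 − 42,000 = 25,263.4 × g
N² = 25,263.4 / (9.1117 × 10⁻⁵) = 277,263,299
N ≈ √277,263,299 ≈ 16,651.2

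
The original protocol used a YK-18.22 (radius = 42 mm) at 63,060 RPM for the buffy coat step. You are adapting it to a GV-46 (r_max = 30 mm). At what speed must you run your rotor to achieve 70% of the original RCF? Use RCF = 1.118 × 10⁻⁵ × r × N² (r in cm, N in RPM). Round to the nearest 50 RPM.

Original rotor: r = 42 mm = 4.2 cm
RCF = 1.118 × 10⁻⁵ × r × N²
RCF_original = 1.118 × 10⁻⁵ × 4.2 × (63060)² = 1.118 × 10⁻⁵ × 4.2 × 3,976,563,600 ≈ 186,723.5 × g
Target RCF = 0.7 × 186,723.5 ≈ 130,706.4 × g
Your rotor: r = 30 mm = 3.0 cm
130,706.4 = 1.118 × 10⁻⁵ × 3 × N²
N² = 130,706.4 / (3.354 × 10⁻⁵) = 3,897,030,411
N ≈ √3,897,030,411 ≈ 62,426.2

≈ 62450 RPM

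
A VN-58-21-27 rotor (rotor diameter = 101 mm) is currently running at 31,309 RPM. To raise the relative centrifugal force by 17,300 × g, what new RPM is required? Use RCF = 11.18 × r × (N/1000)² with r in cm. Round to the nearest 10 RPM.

r = 101 mm / 2 = 50.5 mm = 5.05 cm
Current RCF = 11.18 × 5.05 × (31.309)² = 11.18 × 5.05 × 980.253481 ≈ 55,344.1 × g
Target RCF = 55,344.1 + 17,300 = 72,644.1 × g
(N/1000)² = 72,644.1 / 56.459 = 1286.67
N = 1000 × √1286.67 ≈ 35,870.2

35870 RPM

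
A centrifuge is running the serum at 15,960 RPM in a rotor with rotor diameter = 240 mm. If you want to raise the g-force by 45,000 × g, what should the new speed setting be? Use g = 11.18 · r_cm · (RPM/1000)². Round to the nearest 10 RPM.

r = 240 mm / 2 = 120 mm = 12 cm
Current RCF = 11.18 × 12 × (15.96)² = 11.18 × 12 × 254.7216 ≈ 34,173.4 × g
Target RCF = 34,173.4 + 45,000 = 79,173.4 × g
(N/1000)² = 79,173.4 / 134.16 = 590.1416
N = 1000 × √590.1416 ≈ 24,292.8

≈ 24290 RPM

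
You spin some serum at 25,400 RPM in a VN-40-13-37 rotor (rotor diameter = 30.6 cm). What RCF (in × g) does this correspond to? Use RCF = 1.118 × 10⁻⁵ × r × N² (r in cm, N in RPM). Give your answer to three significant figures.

r = 30.6 / 2 = 15.3 cm
RCF = 1.118 × 10⁻⁵ × r × N²
RCF = 1.118 × 10⁻⁵ × 15.3 × (25400)² = 1.118 × 10⁻⁵ × 15.3 × 645,160,000 ≈ 110,357.2 × g

≈ 110000 × g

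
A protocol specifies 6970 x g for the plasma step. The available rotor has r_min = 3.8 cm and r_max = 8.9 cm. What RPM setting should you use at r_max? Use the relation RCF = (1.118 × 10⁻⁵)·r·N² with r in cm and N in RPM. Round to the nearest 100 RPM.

Use r_max = 8.9 cm.
6,970 = 1.118 × 10⁻⁵ × 8.9 × N²
N² = 6,970 / (9.9502 × 10⁻⁵) = 70,048,843
N ≈ √70,048,843 ≈ 8,369.5

≈ 8400 RPM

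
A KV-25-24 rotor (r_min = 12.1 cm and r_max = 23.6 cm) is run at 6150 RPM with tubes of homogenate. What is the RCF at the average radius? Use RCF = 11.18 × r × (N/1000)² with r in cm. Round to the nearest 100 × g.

7500 × g

r_avg = (12.1 + 23.6) / 2 = 17.85 cm
RCF = 11.18 × 17.85 × (6.15)² = 11.18 × 17.85 × 37.8225 ≈ 7,548 × g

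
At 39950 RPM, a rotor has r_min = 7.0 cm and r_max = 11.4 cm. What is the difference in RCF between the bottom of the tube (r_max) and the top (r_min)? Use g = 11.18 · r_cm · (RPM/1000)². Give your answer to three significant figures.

RCF_max = 11.18 × 11.4 × (39.95)² = 11.18 × 11.4 × 1,596.0025 ≈ 203,413.7 × g
RCF_min = 11.18 × 7 × (39.95)² = 11.18 × 7 × 1,596.0025 ≈ 124,903.2 × g
ΔRCF = 203,413.7 − 124,903.2 = 78,510.5

≈ 78500 x g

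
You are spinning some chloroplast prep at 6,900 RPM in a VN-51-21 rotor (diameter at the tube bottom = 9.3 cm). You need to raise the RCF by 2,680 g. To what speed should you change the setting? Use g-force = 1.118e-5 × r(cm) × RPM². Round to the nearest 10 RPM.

N₂ ≈ 9960 RPM

r = 9.3 / 2 = 4.65 cm
Current RCF = 1.118 × 10⁻⁵ × 4.65 × (6900)² = 1.118 × 10⁻⁵ × 4.65 × 47,610,000 ≈ 2,475.1 × g
Target RCF = 2,475.1 + 2,680 = 5,155.1 × g
N² = 5,155.1 / (5.1987 × 10⁻⁵) = 99,161,329
N ≈ √99,161,329 ≈ 9,958.0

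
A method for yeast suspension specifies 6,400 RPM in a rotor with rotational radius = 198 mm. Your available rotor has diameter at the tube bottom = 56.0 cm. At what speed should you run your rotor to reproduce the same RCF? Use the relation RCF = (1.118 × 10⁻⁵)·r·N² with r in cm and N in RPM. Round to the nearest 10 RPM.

Original rotor: r = 198 mm = 19.8 cm
RCF = 1.118 × 10⁻⁵ × r × N²
RCF_original = 1.118 × 10⁻⁵ × 19.8 × (6400)² = 1.118 × 10⁻⁵ × 19.8 × 40,960,000 ≈ 9,067.1 × g
Your rotor: r = 56.0 / 2 = 28 cm
9,067.1 = 1.118 × 10⁻⁵ × 28 × N²
N² = 9,067.1 / (31.304 × 10⁻⁵) = 28,964,669
N ≈ √28,964,669 ≈ 5,381.9

≈ 5380 RPM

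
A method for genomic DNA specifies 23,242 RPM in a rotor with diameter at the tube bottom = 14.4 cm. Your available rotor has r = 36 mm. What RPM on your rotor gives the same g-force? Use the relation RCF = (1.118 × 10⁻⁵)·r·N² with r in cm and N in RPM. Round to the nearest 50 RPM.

32850 RPM

Original rotor: r = 14.4 / 2 = 7.2 cm
RCF_original = 1.118 × 10⁻⁵ × 7.2 × (23242)² = 1.118 × 10⁻⁵ × 7.2 × 540,190,564 ≈ 43,483.2 × g
Your rotor: r = 36 mm = 3.6 cm
43,483.2 = 1.118 × 10⁻⁵ × 3.6 × N²
N² = 43,483.2 / (4.0248 × 10⁻⁵) = 1,080,381,634
N ≈ √1,080,381,634 ≈ 32,869.2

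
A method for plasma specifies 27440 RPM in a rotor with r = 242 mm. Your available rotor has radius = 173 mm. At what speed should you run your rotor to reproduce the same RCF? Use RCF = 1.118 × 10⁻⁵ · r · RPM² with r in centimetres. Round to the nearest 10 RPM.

≈ 32450 RPM

Original rotor: r = 242 mm = 24.2 cm
RCF_original = 1.118 × 10⁻⁵ × 24.2 × (27440)² = 1.118 × 10⁻⁵ × 24.2 × 752,953,600 ≈ 203,716.1 × g
Your rotor: r = 173 mm = 17.3 cm
203,716.1 = 1.118 × 10⁻⁵ × 17.3 × N²
N² = 203,716.1 / (19.3414 × 10⁻⁵) = 1,053,264,500
N ≈ √1,053,264,500 ≈ 32,454.0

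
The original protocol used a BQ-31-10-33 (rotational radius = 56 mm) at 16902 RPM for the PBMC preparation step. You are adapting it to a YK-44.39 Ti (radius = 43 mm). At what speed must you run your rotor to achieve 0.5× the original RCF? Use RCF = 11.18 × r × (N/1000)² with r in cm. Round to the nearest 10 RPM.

Original rotor: r = 56 mm = 5.6 cm
RCF_original = 11.18 × 5.6 × (16.902)² = 11.18 × 5.6 × 285.677604 ≈ 17,885.7 × g
Target RCF = 0.5 × 17,885.7 ≈ 8,942.9 × g
Your rotor: r = 43 mm = 4.3 cm
8,942.9 = 11.18 × 4.3 × (N/1000)²
(N/1000)² = 8,942.9 / 48.074 = 186.0236
N = 1000 × √186.0236 ≈ 13,639.0

13640 RPM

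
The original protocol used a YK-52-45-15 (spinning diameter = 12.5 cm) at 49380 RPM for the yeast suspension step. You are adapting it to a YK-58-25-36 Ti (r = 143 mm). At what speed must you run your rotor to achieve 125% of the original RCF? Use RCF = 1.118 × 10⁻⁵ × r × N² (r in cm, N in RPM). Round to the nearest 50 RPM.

≈ 36500 RPM

Original rotor: r = 12.5 / 2 = 6.25 cm
RCF_original = 1.118 × 10⁻⁵ × 6.25 × (49380)² = 1.118 × 10⁻⁵ × 6.25 × 2,438,384,400 ≈ 170,382.1 × g
Target RCF = 1.25 × 170,382.1 ≈ 212,977.6 × g
Your rotor: r = 143 mm = 14.3 cm
212,977.6 = 1.118 × 10⁻⁵ × 14.3 × N²
N² = 212,977.6 / (15.9874 × 10⁻⁵) = 1,332,159,075
N ≈ √1,332,159,075 ≈ 36,498.8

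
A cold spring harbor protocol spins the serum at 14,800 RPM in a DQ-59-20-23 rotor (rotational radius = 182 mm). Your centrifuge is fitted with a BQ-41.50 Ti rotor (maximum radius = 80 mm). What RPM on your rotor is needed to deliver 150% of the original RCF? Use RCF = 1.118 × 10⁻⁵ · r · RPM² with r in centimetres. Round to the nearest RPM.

Original rotor: r = 182 mm = 18.2 cm
RCF_original = 1.118 × 10⁻⁵ × 18.2 × (14800)² = 1.118 × 10⁻⁵ × 18.2 × 219,040,000 ≈ 44,569.4 × g
Target RCF = 1.5 × 44,569.4 ≈ 66,854.1 × g
Your rotor: r = 80 mm = 8.0 cm
66,854.1 = 1.118 × 10⁻⁵ × 8 × N²
N² = 66,854.1 / (8.944 × 10⁻⁵) = 747,474,284
N ≈ √747,474,284 ≈ 27,340.0

27340 RPM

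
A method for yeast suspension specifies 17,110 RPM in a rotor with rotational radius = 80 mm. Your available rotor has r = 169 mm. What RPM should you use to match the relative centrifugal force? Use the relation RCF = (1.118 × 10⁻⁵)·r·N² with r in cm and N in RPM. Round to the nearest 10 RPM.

≈ 11770 RPM

Original rotor: r = 80 mm = 8.0 cm
RCF_original = 1.118 × 10⁻⁵ × 8 × (17110)² = 1.118 × 10⁻⁵ × 8 × 292,752,100 ≈ 26,183.7 × g
Your rotor: r = 169 mm = 16.9 cm
26,183.7 = 1.118 × 10⁻⁵ × 16.9 × N²
N² = 26,183.7 / (18.8942 × 10⁻⁵) = 138,580,623
N ≈ √138,580,623 ≈ 11,772.0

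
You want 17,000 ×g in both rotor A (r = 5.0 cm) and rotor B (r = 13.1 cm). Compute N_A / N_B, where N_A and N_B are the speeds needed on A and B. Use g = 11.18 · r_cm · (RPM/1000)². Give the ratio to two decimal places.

At fixed RCF, N ∝ 1/√r, so N_A/N_B = √(r_B/r_A) = √(13.1/5.0) = √2.620000 = 1.6186.

1.62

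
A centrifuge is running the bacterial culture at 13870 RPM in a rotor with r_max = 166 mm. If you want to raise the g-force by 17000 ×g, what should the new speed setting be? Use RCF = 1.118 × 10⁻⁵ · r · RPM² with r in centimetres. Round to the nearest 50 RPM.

r = 166 mm = 16.6 cm
Current RCF = 1.118 × 10⁻⁵ × 16.6 × (13870)² = 1.118 × 10⁻⁵ × 16.6 × 192,376,900 ≈ 35,702.8 × g
Target RCF = 35,702.8 + 17,000 = 52,702.8 × g
N² = 52,702.8 / (18.5588 × 10⁻⁵) = 283,977,412
N ≈ √283,977,412 ≈ 16,851.6

16850 RPM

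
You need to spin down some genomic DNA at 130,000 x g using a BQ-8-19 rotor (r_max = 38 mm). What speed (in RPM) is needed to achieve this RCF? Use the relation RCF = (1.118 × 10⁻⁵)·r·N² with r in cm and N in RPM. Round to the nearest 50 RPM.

≈ 55300 RPM

r = 38 mm = 3.8 cm
130,000 = 1.118 × 10⁻⁵ × 3.8 × N²
N² = 130,000 / (4.2484 × 10⁻⁵) = 3,059,975,520
N ≈ √3,059,975,520 ≈ 55,317.0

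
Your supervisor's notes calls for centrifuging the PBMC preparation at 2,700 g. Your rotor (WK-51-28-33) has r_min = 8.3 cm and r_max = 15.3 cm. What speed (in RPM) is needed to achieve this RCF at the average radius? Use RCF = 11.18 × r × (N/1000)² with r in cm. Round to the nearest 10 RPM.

r_avg = (8.3 + 15.3) / 2 = 11.8 cm
2,700 = 11.18 × 11.8 × (N/1000)²
(N/1000)² = 2,700 / 131.924 = 20.46633
N = 1000 × √20.46633 ≈ 4,524.0

≈ 4520 RPM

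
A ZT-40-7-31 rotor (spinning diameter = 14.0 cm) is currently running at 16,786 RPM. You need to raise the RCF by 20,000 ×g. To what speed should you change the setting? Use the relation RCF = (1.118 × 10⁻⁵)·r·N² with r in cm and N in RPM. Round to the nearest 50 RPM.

N₂ ≈ 23200 RPM

r = 14.0 / 2 = 7 cm
Current RCF = 1.118 × 10⁻⁵ × 7 × (16786)² = 1.118 × 10⁻⁵ × 7 × 281,769,796 ≈ 22,051.3 × g
Target RCF = 22,051.3 + 20,000 = 42,051.3 × g
N² = 42,051.3 / (7.826 × 10⁻⁵) = 537,328,137
N ≈ √537,328,137 ≈ 23,180.3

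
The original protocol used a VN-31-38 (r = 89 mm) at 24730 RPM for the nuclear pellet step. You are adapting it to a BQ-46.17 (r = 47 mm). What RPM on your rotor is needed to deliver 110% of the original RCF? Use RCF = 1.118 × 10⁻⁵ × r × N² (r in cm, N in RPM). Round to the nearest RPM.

Original rotor: r = 89 mm = 8.9 cm
RCF_original = 1.118 × 10⁻⁵ × 8.9 × (24730)² = 1.118 × 10⁻⁵ × 8.9 × 611,572,900 ≈ 60,852.7 × g
Target RCF = 1.1 × 60,852.7 ≈ 66,938 × g
Your rotor: r = 47 mm = 4.7 cm
66,938 = 1.118 × 10⁻⁵ × 4.7 × N²
N² = 66,938 / (5.2546 × 10⁻⁵) = 1,273,893,351
N ≈ √1,273,893,351 ≈ 35,691.6

35692 RPM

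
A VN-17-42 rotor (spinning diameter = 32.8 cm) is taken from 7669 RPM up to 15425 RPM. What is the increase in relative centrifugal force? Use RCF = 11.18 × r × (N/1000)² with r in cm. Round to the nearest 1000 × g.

≈ 33000 x g

r = 32.8 / 2 = 16.4 cm
RCF₁ = 11.18 × 16.4 × (7.669)² = 11.18 × 16.4 × 58.813561 ≈ 10,783.6 × g
RCF₂ = 11.18 × 16.4 × (15.425)² = 11.18 × 16.4 × 237.930625 ≈ 43,625.1 × g
Increase = 43,625.1 − 10,783.6 = 32,841.5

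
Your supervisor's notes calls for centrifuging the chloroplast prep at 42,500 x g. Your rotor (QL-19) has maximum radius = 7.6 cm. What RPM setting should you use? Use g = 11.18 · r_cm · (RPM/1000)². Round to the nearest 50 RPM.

≈ 22350 RPM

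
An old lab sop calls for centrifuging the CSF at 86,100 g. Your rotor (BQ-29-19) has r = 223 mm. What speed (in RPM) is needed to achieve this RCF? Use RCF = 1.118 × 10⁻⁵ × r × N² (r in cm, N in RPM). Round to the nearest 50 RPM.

r = 223 mm = 22.3 cm
RCF = 1.118 × 10⁻⁵ × r × N²
86,100 = 1.118 × 10⁻⁵ × 22.3 × N²
N² = 86,100 / (24.9314 × 10⁻⁵) = 345,347,634
N ≈ √345,347,634 ≈ 18,583.5

18600 RPM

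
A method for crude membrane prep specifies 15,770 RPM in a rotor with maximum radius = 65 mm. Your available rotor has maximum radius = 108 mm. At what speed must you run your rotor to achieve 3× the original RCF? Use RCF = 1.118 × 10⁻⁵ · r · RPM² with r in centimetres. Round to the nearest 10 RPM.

≈ 21190 RPM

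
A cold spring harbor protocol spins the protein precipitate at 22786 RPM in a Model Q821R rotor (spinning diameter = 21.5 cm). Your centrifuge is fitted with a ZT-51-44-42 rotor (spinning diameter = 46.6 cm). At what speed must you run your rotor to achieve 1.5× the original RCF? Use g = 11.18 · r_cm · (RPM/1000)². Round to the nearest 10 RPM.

Original rotor: r = 21.5 / 2 = 10.75 cm
RCF_original = 11.18 × 10.75 × (22.786)² = 11.18 × 10.75 × 519.201796 ≈ 62,400.3 × g
Target RCF = 1.5 × 62,400.3 ≈ 93,600.5 × g
Your rotor: r = 46.6 / 2 = 23.3 cm
93,600.5 = 11.18 × 23.3 × (N/1000)²
(N/1000)² = 93,600.5 / 260.494 = 359.3192
N = 1000 × √359.3192 ≈ 18,955.7

≈ 18960 RPM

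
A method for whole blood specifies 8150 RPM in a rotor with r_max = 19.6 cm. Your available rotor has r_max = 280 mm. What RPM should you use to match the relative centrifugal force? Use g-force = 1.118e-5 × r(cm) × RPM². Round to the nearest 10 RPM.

≈ 6820 RPM

RCF = 1.118 × 10⁻⁵ × r × N²
RCF_original = 1.118 × 10⁻⁵ × 19.6 × (8150)² = 1.118 × 10⁻⁵ × 19.6 × 66,422,500 ≈ 14,555 × g
Your rotor: r = 280 mm = 28.0 cm
14,555 = 1.118 × 10⁻⁵ × 28 × N²
N² = 14,555 / (31.304 × 10⁻⁵) = 46,495,656
N ≈ √46,495,656 ≈ 6,818.8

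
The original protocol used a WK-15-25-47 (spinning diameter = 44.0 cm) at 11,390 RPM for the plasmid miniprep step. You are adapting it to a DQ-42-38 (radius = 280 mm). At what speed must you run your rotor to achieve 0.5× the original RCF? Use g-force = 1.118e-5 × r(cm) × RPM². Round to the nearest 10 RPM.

7140 RPM

Original rotor: r = 44.0 / 2 = 22 cm
RCF_original = 1.118 × 10⁻⁵ × 22 × (11390)² = 1.118 × 10⁻⁵ × 22 × 129,732,100 ≈ 31,908.9 × g
Target RCF = 0.5 × 31,908.9 ≈ 15,954.5 × g
Your rotor: r = 280 mm = 28.0 cm
15,954.5 = 1.118 × 10⁻⁵ × 28 × N²
N² = 15,954.5 / (31.304 × 10⁻⁵) = 50,966,330
N ≈ √50,966,330 ≈ 7,139.1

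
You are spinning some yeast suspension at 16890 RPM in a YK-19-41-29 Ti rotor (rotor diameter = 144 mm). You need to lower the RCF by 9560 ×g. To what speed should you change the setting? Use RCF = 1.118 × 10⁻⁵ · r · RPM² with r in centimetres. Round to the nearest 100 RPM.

12900 RPM

r = 144 mm / 2 = 72 mm = 7.2 cm
Current RCF = 1.118 × 10⁻⁵ × 7.2 × (16890)² = 1.118 × 10⁻⁵ × 7.2 × 285,272,100 ≈ 22,963.3 × g
Target RCF = 22,963.3 − 9,560 = 13,403.3 × g
N² = 13,403.3 / (8.0496 × 10⁻⁵) = 166,508,895
N ≈ √166,508,895 ≈ 12,903.8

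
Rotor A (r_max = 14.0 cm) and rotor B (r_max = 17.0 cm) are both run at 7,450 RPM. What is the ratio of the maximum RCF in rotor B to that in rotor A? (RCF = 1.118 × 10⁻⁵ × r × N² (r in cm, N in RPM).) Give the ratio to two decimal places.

At fixed N, RCF ∝ r, so RCF_B/RCF_A = r_B/r_A = 17.0 / 14.0 = 1.2143.

1.21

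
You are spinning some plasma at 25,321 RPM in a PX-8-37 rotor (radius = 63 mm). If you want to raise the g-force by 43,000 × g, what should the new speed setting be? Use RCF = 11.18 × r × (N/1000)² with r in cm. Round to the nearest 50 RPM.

N₂ ≈ 35400 RPM

r = 63 mm = 6.3 cm
Current RCF = 11.18 × 6.3 × (25.321)² = 11.18 × 6.3 × 641.153041 ≈ 45,159 × g
Target RCF = 45,159 + 43,000 = 88,159 × g
(N/1000)² = 88,159 / 70.434 = 1251.654
N = 1000 × √1251.654 ≈ 35,378.7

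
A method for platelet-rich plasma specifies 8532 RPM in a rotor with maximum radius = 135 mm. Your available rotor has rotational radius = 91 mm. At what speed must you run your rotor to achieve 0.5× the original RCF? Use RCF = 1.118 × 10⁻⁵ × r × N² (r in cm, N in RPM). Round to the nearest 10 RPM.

Original rotor: r = 135 mm = 13.5 cm
RCF_original = 1.118 × 10⁻⁵ × 13.5 × (8532)² = 1.118 × 10⁻⁵ × 13.5 × 72,795,024 ≈ 10,987 × g
Target RCF = 0.5 × 10,987 ≈ 5,493.5 × g
Your rotor: r = 91 mm = 9.1 cm
5,493.5 = 1.118 × 10⁻⁵ × 9.1 × N²
N² = 5,493.5 / (10.1738 × 10⁻⁵) = 53,996,540
N ≈ √53,996,540 ≈ 7,348.2

≈ 7350 RPM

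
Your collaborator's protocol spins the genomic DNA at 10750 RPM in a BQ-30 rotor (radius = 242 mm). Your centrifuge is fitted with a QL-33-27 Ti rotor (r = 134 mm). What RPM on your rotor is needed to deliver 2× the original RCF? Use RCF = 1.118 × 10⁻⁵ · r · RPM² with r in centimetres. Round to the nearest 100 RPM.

≈ 20400 RPM

Original rotor: r = 242 mm = 24.2 cm
RCF_original = 1.118 × 10⁻⁵ × 24.2 × (10750)² = 1.118 × 10⁻⁵ × 24.2 × 115,562,500 ≈ 31,266.1 × g
Target RCF = 2 × 31,266.1 ≈ 62,532.2 × g
Your rotor: r = 134 mm = 13.4 cm
62,532.2 = 1.118 × 10⁻⁵ × 13.4 × N²
N² = 62,532.2 / (14.9812 × 10⁻⁵) = 417,404,480
N ≈ √417,404,480 ≈ 20,430.5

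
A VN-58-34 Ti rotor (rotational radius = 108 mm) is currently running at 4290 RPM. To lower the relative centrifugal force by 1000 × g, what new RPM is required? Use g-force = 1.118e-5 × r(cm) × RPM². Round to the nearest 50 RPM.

3200 RPM

r = 108 mm = 10.8 cm
Current RCF = 1.118 × 10⁻⁵ × 10.8 × (4290)² = 1.118 × 10⁻⁵ × 10.8 × 18,404,100 ≈ 2,222.2 × g
Target RCF = 2,222.2 − 1,000 = 1,222.2 × g
N² = 1,222.2 / (12.0744 × 10⁻⁵) = 10,122,242
N ≈ √10,122,242 ≈ 3,181.5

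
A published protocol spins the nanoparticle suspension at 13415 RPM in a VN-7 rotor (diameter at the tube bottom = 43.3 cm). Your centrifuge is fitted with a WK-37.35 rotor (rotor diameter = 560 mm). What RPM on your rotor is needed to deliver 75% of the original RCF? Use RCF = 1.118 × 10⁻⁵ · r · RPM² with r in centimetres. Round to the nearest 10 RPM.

≈ 10220 RPM

Original rotor: r = 43.3 / 2 = 21.65 cm
RCF_original = 1.118 × 10⁻⁵ × 21.65 × (13415)² = 1.118 × 10⁻⁵ × 21.65 × 179,962,225 ≈ 43,559.3 × g
Target RCF = 0.75 × 43,559.3 ≈ 32,669.5 × g
Your rotor: r = 560 mm / 2 = 280 mm = 28 cm
32,669.5 = 1.118 × 10⁻⁵ × 28 × N²
N² = 32,669.5 / (31.304 × 10⁻⁵) = 104,362,062
N ≈ √104,362,062 ≈ 10,215.8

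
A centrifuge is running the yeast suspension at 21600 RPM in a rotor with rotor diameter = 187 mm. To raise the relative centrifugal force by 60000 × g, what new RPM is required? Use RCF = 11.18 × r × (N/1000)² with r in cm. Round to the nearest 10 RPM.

r = 187 mm / 2 = 93.5 mm = 9.35 cm
Current RCF = 11.18 × 9.35 × (21.6)² = 11.18 × 9.35 × 466.56 ≈ 48,770.9 × g
Target RCF = 48,770.9 + 60,000 = 108,770.9 × g
(N/1000)² = 108,770.9 / 104.533 = 1040.541
N = 1000 × √1040.541 ≈ 32,257.4

N₂ ≈ 32260 RPM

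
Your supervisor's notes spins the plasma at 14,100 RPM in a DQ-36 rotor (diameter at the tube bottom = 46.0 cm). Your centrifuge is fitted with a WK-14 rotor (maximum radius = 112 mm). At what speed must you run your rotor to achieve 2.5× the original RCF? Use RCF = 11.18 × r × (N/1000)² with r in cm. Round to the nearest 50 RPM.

31950 RPM

Original rotor: r = 46.0 / 2 = 23 cm
RCF_original = 11.18 × 23 × (14.1)² = 11.18 × 23 × 198.81 ≈ 51,122 × g
Target RCF = 2.5 × 51,122 ≈ 127,805 × g
Your rotor: r = 112 mm = 11.2 cm
127,805 = 11.18 × 11.2 × (N/1000)²
(N/1000)² = 127,805 / 125.216 = 1020.676
N = 1000 × √1020.676 ≈ 31,948.0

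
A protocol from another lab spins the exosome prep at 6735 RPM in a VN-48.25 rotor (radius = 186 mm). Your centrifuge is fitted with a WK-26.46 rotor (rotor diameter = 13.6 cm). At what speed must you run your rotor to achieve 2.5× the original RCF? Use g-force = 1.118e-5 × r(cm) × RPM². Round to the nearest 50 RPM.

17600 RPM

Original rotor: r = 186 mm = 18.6 cm
RCF_original = 1.118 × 10⁻⁵ × 18.6 × (6735)² = 1.118 × 10⁻⁵ × 18.6 × 45,360,225 ≈ 9,432.6 × g
Target RCF = 2.5 × 9,432.6 ≈ 23,581.5 × g
Your rotor: r = 13.6 / 2 = 6.8 cm
23,581.5 = 1.118 × 10⁻⁵ × 6.8 × N²
N² = 23,581.5 / (7.6024 × 10⁻⁵) = 310,184,942
N ≈ √310,184,942 ≈ 17,612.1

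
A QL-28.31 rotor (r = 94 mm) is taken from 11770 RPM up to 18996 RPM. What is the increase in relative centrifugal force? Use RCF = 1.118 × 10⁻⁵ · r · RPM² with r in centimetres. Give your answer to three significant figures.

r = 94 mm = 9.4 cm
RCF₁ = 1.118 × 10⁻⁵ × 9.4 × (11770)² = 1.118 × 10⁻⁵ × 9.4 × 138,532,900 ≈ 14,558.7 × g
RCF₂ = 1.118 × 10⁻⁵ × 9.4 × (18996)² = 1.118 × 10⁻⁵ × 9.4 × 360,848,016 ≈ 37,922.2 × g
Increase = 37,922.2 − 14,558.7 = 23,363.5

23400 x g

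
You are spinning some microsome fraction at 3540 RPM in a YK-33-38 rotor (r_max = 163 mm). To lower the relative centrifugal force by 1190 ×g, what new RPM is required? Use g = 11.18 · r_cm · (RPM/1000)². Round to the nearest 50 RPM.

≈ 2450 RPM

r = 163 mm = 16.3 cm
Current RCF = 11.18 × 16.3 × (3.54)² = 11.18 × 16.3 × 12.5316 ≈ 2,283.7 × g
Target RCF = 2,283.7 − 1,190 = 1,093.7 × g
(N/1000)² = 1,093.7 / 182.234 = 6.001624
N = 1000 × √6.001624 ≈ 2,449.8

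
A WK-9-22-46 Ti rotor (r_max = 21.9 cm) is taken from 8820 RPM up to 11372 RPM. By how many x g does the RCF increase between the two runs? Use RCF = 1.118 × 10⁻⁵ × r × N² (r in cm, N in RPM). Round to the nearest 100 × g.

≈ 12600 x g

RCF₁ = 1.118 × 10⁻⁵ × 21.9 × (8820)² = 1.118 × 10⁻⁵ × 21.9 × 77,792,400 ≈ 19,046.8 × g
RCF₂ = 1.118 × 10⁻⁵ × 21.9 × (11372)² = 1.118 × 10⁻⁵ × 21.9 × 129,322,384 ≈ 31,663.6 × g
Increase = 31,663.6 − 19,046.8 = 12,616.8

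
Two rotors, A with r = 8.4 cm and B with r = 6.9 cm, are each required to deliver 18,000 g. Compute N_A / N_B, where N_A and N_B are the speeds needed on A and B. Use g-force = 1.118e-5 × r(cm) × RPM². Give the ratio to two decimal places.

At fixed RCF, N ∝ 1/√r, so N_A/N_B = √(r_B/r_A) = √(6.9/8.4) = √0.821429 = 0.9063.

0.91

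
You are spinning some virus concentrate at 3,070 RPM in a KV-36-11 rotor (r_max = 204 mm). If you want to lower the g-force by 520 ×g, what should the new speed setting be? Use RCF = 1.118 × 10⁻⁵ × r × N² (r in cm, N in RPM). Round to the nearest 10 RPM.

N₂ ≈ 2670 RPM

r = 204 mm = 20.4 cm
Current RCF = 1.118 × 10⁻⁵ × 20.4 × (3070)² = 1.118 × 10⁻⁵ × 20.4 × 9,424,900 ≈ 2,149.6 × g
Target RCF = 2,149.6 − 520 = 1,629.6 × g
N² = 1,629.6 / (22.8072 × 10⁻⁵) = 7,145,112
N ≈ √7,145,112 ≈ 2,673.0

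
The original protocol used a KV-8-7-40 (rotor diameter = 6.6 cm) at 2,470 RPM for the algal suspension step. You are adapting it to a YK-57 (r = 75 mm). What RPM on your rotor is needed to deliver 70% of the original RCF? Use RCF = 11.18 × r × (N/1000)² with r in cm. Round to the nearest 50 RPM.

Original rotor: r = 6.6 / 2 = 3.3 cm
RCF_original = 11.18 × 3.3 × (2.47)² = 11.18 × 3.3 × 6.1009 ≈ 225.1 × g
Target RCF = 0.7 × 225.1 ≈ 157.6 × g
Your rotor: r = 75 mm = 7.5 cm
157.6 = 11.18 × 7.5 × (N/1000)²
(N/1000)² = 157.6 / 83.85 = 1.879547
N = 1000 × √1.879547 ≈ 1,371.0

≈ 1350 RPM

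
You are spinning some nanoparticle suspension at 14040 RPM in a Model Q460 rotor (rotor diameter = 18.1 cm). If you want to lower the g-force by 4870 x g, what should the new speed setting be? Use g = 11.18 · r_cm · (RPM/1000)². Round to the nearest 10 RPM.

≈ 12210 RPM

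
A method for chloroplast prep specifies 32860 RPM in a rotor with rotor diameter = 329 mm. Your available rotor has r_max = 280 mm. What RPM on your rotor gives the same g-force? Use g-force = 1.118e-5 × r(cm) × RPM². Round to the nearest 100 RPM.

≈ 25200 RPM

Original rotor: r = 329 mm / 2 = 164.5 mm = 16.45 cm
RCF = 1.118 × 10⁻⁵ × r × N²
RCF_original = 1.118 × 10⁻⁵ × 16.45 × (32860)² = 1.118 × 10⁻⁵ × 16.45 × 1,079,779,600 ≈ 198,583.3 × g
Your rotor: r = 280 mm = 28.0 cm
198,583.3 = 1.118 × 10⁻⁵ × 28 × N²
N² = 198,583.3 / (31.304 × 10⁻⁵) = 634,370,368
N ≈ √634,370,368 ≈ 25,186.7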